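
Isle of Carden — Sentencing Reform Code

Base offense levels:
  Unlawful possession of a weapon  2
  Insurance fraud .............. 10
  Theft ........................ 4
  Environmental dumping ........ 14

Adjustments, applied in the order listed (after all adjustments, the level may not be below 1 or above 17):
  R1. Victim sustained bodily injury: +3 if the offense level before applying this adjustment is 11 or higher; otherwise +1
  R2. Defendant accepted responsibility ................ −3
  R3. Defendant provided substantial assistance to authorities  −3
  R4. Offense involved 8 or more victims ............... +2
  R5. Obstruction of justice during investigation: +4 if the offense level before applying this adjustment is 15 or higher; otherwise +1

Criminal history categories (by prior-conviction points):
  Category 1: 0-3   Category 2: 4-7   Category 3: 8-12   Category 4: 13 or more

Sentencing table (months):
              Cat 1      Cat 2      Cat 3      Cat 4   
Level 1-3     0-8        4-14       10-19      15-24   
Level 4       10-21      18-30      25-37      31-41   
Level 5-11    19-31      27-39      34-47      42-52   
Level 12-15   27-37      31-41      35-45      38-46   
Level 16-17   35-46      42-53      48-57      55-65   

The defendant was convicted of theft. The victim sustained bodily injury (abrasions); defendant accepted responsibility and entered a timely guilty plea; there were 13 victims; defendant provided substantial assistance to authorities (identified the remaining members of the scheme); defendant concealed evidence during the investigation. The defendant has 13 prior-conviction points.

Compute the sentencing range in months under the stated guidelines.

15-24 months

Base offense level for theft: 4.
R1 applies (level before this adjustment is 4 < 11, so +1): 4 + 1 = 5.
R2 applies: 5 − 3 = 2.
R3 applies: 2 − 3 = -1.
R4 applies: -1 + 2 = 1.
R5 applies (level before this adjustment is 1 < 15, so +1): 1 + 1 = 2.
Final offense level: 2.
Criminal history: 13 prior points → Category 4 (13+).
Level 2 falls in the 1-3 band.
Grid: Level 1-3 × Category 4 = 15-24 months.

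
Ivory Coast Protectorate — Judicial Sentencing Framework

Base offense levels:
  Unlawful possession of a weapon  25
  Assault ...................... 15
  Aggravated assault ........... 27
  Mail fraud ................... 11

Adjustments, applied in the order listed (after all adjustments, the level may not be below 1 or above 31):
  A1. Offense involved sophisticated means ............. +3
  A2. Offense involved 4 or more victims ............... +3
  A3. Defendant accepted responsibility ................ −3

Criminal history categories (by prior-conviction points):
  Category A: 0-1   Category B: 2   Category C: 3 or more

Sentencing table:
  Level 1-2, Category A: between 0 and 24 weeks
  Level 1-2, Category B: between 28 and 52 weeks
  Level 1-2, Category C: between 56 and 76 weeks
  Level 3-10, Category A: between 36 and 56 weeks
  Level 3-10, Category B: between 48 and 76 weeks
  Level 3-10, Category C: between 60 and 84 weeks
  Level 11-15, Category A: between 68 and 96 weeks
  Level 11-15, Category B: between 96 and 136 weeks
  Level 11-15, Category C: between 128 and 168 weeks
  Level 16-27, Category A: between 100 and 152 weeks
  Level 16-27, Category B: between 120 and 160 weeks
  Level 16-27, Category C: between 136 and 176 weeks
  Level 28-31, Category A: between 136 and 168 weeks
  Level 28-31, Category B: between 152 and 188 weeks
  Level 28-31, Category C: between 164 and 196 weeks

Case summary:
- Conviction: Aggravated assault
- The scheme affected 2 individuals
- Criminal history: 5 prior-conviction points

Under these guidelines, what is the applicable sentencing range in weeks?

Base offense level for aggravated assault: 27.
Final offense level: 27.
Criminal history: 5 prior points → Category C (3+).
Level 27 falls in the 16-27 band.
Grid: Level 16-27 × Category C = 136-176 weeks.

136-176 weeks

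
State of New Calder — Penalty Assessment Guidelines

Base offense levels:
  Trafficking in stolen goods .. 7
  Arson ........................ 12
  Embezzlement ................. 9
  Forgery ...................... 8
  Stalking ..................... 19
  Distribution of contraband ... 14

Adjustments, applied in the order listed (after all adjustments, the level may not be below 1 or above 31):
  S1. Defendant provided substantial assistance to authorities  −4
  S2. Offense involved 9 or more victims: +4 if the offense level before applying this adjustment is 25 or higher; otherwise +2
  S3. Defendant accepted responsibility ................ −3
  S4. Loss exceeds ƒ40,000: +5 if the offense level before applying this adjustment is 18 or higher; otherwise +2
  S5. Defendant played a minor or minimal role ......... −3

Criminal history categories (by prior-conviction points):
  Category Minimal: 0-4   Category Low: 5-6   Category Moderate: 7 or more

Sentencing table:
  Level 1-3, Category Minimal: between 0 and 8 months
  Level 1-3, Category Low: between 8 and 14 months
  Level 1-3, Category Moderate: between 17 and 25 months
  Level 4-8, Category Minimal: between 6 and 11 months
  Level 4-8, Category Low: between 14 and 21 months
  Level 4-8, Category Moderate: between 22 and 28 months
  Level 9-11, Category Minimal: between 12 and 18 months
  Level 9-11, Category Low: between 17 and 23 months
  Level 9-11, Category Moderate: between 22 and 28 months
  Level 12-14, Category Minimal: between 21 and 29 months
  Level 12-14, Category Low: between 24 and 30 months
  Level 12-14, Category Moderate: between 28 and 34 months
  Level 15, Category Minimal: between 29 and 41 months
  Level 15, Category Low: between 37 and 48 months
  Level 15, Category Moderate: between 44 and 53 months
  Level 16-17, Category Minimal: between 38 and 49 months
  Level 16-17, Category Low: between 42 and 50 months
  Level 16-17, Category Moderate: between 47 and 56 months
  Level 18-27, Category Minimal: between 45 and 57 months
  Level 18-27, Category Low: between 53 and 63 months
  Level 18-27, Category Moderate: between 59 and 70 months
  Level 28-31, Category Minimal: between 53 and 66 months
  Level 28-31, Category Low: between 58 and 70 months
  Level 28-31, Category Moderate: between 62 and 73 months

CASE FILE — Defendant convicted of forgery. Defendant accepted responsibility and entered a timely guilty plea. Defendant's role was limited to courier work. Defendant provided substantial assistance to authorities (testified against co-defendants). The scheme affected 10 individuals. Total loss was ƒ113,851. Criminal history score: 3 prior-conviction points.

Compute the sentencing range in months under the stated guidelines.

Base offense level for forgery: 8.
S1 applies: 8 − 4 = 4.
S2 applies (level before this adjustment is 4 < 25, so +2): 4 + 2 = 6.
S3 applies: 6 − 3 = 3.
S4 applies (level before this adjustment is 3 < 18, so +2): 3 + 2 = 5.
S5 applies: 5 − 3 = 2.
Final offense level: 2.
Criminal history: 3 prior points → Category Minimal (0-4).
Level 2 falls in the 1-3 band.
Grid: Level 1-3 × Category Minimal = 0-8 months.

0-8 months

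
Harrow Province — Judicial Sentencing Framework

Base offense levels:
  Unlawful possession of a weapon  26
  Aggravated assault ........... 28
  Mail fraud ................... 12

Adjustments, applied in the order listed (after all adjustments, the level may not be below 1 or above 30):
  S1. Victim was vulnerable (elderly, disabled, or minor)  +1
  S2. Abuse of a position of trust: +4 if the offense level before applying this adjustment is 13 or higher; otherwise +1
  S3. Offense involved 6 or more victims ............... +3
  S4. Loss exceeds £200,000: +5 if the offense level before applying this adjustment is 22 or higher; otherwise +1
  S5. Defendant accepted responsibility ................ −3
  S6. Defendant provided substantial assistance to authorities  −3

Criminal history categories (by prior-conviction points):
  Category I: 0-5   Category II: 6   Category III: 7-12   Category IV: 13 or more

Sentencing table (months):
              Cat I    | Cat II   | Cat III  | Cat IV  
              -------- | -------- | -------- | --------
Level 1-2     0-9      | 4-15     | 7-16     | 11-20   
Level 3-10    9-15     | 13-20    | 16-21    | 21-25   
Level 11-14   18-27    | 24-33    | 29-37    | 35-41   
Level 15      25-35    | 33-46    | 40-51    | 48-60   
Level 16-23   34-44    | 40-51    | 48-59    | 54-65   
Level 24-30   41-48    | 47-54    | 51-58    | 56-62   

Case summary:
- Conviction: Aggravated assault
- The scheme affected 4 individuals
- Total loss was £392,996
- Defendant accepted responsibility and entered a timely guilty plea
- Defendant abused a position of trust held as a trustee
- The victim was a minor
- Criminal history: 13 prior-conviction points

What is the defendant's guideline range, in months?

Base offense level for aggravated assault: 28.
S1 applies: 28 + 1 = 29.
S2 applies (level before this adjustment is 29 ≥ 13, so +4): 29 + 4 = 33.
S3 does not apply.
S4 applies (level before this adjustment is 33 ≥ 22, so +5): 33 + 5 = 38.
S5 applies: 38 − 3 = 35.
Level 35 exceeds the maximum of 30; capped at 30.
Final offense level: 30.
Criminal history: 13 prior points → Category IV (13+).
Level 30 falls in the 24-30 band.
Grid: Level 24-30 × Category IV = 56-62 months.

56-62 months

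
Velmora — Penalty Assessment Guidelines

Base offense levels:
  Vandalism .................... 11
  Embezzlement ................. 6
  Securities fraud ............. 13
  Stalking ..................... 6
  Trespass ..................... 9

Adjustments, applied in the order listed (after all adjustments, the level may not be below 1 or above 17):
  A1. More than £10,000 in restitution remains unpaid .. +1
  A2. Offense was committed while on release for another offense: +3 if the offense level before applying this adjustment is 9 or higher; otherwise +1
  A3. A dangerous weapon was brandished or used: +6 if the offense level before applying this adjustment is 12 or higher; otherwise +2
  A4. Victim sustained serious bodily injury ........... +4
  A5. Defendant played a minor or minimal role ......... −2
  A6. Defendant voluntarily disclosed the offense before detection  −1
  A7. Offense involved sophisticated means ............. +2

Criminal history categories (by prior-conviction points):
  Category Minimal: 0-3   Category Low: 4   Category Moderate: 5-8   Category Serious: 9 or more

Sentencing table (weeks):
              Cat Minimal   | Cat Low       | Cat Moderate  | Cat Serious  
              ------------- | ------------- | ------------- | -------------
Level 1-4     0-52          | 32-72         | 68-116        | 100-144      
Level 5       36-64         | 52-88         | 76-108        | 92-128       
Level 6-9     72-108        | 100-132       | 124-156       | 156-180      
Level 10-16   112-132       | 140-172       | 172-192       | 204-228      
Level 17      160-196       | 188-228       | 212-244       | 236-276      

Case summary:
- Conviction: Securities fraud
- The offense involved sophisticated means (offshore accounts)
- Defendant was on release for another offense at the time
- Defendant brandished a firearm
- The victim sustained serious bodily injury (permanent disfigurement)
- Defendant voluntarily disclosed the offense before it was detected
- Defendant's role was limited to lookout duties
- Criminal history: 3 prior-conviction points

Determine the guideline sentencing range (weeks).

Base offense level for securities fraud: 13.
A1 does not apply.
A2 applies (level before this adjustment is 13 ≥ 9, so +3): 13 + 3 = 16.
A3 applies (level before this adjustment is 16 ≥ 12, so +6): 16 + 6 = 22.
A4 applies: 22 + 4 = 26.
A5 applies: 26 − 2 = 24.
A6 applies: 24 − 1 = 23.
A7 applies: 23 + 2 = 25.
Level 25 exceeds the maximum of 17; capped at 17.
Final offense level: 17.
Criminal history: 3 prior points → Category Minimal (0-3).
Level 17 falls in the 17 band.
Grid: Level 17 × Category Minimal = 160-196 weeks.

160-196 weeks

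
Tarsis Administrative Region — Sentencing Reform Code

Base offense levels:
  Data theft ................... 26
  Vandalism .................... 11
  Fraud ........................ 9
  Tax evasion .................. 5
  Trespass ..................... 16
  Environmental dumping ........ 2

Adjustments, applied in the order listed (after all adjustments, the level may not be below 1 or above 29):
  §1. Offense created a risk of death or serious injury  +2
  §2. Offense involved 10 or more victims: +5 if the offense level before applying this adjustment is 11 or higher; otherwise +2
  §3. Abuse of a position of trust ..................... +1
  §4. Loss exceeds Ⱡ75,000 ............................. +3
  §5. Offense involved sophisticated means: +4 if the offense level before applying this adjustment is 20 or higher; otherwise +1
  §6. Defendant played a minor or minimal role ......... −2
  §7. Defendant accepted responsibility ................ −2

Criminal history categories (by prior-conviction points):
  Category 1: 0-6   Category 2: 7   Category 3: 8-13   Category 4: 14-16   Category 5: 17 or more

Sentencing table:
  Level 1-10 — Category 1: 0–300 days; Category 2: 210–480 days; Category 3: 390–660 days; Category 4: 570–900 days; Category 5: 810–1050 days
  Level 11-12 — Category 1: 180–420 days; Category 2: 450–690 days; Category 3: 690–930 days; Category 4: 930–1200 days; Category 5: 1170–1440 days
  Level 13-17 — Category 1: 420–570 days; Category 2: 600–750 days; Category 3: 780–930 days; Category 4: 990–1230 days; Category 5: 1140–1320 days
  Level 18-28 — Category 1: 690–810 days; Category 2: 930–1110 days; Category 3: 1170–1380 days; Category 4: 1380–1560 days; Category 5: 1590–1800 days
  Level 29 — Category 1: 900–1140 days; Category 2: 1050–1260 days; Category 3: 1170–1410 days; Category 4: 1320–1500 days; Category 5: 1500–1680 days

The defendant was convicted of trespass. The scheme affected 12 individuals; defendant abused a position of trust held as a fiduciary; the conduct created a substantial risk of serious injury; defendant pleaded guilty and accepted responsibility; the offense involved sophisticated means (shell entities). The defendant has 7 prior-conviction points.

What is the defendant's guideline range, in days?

930-1110 days

Base offense level for trespass: 16.
§1 applies: 16 + 2 = 18.
§2 applies (level before this adjustment is 18 ≥ 11, so +5): 18 + 5 = 23.
§3 applies: 23 + 1 = 24.
§4 does not apply.
§5 applies (level before this adjustment is 24 ≥ 20, so +4): 24 + 4 = 28.
§7 applies: 28 − 2 = 26.
Final offense level: 26.
Criminal history: 7 prior points → Category 2 (7).
Level 26 falls in the 18-28 band.
Grid: Level 18-28 × Category 2 = 930-1110 days.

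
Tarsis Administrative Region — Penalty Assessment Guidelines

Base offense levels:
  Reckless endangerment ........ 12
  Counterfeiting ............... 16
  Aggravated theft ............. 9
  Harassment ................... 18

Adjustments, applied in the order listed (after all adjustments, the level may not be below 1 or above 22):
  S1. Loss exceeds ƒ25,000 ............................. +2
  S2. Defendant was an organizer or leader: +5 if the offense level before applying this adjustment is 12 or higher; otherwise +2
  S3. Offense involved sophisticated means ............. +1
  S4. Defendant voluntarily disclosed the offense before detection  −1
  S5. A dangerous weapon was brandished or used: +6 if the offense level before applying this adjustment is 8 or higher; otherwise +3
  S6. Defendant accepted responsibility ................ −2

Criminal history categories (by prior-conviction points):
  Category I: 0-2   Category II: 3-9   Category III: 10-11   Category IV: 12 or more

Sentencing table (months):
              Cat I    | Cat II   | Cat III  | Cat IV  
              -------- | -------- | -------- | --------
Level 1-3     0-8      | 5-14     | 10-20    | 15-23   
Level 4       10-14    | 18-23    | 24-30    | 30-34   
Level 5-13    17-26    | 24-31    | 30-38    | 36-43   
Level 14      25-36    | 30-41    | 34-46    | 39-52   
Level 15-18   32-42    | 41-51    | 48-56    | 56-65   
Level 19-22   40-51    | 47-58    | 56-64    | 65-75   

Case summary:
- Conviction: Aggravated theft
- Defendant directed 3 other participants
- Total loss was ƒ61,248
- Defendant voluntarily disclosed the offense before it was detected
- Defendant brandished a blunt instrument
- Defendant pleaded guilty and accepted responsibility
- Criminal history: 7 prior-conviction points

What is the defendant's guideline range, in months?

Base offense level for aggravated theft: 9.
S1 applies: 9 + 2 = 11.
S2 applies (level before this adjustment is 11 < 12, so +2): 11 + 2 = 13.
S4 applies: 13 − 1 = 12.
S5 applies (level before this adjustment is 12 ≥ 8, so +6): 12 + 6 = 18.
S6 applies: 18 − 2 = 16.
Final offense level: 16.
Criminal history: 7 prior points → Category II (3-9).
Level 16 falls in the 15-18 band.
Grid: Level 15-18 × Category II = 41-51 months.

41-51 months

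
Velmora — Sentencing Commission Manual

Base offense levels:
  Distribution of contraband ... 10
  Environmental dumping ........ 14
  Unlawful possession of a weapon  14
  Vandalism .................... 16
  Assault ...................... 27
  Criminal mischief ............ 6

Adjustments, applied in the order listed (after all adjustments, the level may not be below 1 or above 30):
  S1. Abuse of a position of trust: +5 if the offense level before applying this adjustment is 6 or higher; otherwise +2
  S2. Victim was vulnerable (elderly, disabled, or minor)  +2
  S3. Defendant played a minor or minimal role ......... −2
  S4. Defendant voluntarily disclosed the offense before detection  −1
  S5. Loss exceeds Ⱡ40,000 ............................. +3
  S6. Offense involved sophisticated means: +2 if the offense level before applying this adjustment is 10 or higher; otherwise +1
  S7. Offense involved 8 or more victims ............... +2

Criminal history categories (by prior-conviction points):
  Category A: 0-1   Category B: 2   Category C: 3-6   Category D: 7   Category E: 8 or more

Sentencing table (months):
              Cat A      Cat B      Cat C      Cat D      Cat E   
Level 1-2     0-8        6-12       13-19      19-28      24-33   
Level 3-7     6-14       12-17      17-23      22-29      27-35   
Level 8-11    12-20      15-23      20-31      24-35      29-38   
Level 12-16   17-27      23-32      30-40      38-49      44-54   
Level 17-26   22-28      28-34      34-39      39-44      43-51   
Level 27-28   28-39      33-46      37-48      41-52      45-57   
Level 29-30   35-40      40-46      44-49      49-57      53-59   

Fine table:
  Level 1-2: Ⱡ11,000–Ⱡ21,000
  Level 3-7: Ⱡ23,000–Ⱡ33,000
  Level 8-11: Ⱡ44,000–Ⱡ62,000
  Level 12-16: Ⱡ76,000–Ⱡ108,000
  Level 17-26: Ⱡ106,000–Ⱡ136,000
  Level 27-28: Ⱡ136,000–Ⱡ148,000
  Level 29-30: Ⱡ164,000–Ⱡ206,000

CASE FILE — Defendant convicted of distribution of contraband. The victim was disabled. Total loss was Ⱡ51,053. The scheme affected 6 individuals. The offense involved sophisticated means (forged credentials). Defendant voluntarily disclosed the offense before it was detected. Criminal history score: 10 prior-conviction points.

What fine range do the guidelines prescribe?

Ⱡ76,000–Ⱡ108,000

Base offense level for distribution of contraband: 10.
S2 applies: 10 + 2 = 12.
S3 does not apply.
S4 applies: 12 − 1 = 11.
S5 applies: 11 + 3 = 14.
S6 applies (level before this adjustment is 14 ≥ 10, so +2): 14 + 2 = 16.
S7 does not apply.
Final offense level: 16.
Level 16 falls in the 12-16 band.
Fine table: Level 12-16 → Ⱡ76,000–Ⱡ108,000.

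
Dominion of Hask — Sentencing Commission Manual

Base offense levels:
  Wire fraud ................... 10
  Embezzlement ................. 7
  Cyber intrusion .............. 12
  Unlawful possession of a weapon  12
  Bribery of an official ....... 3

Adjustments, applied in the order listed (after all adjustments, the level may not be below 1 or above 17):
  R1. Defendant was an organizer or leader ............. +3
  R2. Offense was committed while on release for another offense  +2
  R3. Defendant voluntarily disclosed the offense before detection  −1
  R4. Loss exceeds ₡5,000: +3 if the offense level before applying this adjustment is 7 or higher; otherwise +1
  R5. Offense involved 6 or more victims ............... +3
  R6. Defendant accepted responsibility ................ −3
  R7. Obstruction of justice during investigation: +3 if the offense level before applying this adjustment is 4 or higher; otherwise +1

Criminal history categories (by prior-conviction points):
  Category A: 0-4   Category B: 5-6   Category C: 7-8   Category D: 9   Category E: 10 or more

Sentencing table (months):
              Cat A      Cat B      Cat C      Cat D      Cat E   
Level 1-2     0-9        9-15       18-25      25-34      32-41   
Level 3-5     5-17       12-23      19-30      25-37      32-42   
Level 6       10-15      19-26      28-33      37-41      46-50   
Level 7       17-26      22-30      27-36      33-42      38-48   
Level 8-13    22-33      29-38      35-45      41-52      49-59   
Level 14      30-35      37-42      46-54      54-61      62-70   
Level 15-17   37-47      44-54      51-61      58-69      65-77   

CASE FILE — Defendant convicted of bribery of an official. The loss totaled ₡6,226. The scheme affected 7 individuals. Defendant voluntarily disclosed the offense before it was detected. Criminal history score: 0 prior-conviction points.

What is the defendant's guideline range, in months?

10-15 months

Base offense level for bribery of an official: 3.
R2 does not apply.
R3 applies: 3 − 1 = 2.
R4 applies (level before this adjustment is 2 < 7, so +1): 2 + 1 = 3.
R5 applies: 3 + 3 = 6.
R7 does not apply.
Final offense level: 6.
Criminal history: 0 prior points → Category A (0-4).
Level 6 falls in the 6 band.
Grid: Level 6 × Category A = 10-15 months.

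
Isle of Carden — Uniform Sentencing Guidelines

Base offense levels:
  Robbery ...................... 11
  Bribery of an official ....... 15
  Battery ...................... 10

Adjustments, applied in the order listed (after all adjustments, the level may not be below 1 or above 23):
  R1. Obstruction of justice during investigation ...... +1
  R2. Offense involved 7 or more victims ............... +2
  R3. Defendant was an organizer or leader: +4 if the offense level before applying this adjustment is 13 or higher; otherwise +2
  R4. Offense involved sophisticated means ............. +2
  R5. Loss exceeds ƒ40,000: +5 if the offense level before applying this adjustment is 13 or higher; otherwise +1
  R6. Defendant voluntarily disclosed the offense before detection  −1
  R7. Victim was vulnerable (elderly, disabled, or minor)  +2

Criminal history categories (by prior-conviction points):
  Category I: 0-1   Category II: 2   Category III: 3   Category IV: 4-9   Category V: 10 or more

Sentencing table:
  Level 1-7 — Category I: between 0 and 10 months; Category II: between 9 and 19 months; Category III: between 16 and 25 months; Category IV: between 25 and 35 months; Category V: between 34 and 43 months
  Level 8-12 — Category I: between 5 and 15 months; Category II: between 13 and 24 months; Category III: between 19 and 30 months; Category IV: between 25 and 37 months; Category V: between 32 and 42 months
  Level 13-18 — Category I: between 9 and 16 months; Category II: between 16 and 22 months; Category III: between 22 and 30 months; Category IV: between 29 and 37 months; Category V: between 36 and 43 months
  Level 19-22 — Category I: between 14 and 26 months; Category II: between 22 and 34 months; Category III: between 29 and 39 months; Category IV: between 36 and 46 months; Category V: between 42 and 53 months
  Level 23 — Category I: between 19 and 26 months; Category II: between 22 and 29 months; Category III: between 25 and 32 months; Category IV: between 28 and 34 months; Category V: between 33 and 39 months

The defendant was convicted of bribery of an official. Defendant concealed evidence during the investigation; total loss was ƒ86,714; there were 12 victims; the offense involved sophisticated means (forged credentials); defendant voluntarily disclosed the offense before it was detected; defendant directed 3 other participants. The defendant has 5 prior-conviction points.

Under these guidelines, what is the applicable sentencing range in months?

Base offense level for bribery of an official: 15.
R1 applies: 15 + 1 = 16.
R2 applies: 16 + 2 = 18.
R3 applies (level before this adjustment is 18 ≥ 13, so +4): 18 + 4 = 22.
R4 applies: 22 + 2 = 24.
R5 applies (level before this adjustment is 24 ≥ 13, so +5): 24 + 5 = 29.
R6 applies: 29 − 1 = 28.
R7 does not apply.
Level 28 exceeds the maximum of 23; capped at 23.
Final offense level: 23.
Criminal history: 5 prior points → Category IV (4-9).
Level 23 falls in the 23 band.
Grid: Level 23 × Category IV = 28-34 months.

28-34 months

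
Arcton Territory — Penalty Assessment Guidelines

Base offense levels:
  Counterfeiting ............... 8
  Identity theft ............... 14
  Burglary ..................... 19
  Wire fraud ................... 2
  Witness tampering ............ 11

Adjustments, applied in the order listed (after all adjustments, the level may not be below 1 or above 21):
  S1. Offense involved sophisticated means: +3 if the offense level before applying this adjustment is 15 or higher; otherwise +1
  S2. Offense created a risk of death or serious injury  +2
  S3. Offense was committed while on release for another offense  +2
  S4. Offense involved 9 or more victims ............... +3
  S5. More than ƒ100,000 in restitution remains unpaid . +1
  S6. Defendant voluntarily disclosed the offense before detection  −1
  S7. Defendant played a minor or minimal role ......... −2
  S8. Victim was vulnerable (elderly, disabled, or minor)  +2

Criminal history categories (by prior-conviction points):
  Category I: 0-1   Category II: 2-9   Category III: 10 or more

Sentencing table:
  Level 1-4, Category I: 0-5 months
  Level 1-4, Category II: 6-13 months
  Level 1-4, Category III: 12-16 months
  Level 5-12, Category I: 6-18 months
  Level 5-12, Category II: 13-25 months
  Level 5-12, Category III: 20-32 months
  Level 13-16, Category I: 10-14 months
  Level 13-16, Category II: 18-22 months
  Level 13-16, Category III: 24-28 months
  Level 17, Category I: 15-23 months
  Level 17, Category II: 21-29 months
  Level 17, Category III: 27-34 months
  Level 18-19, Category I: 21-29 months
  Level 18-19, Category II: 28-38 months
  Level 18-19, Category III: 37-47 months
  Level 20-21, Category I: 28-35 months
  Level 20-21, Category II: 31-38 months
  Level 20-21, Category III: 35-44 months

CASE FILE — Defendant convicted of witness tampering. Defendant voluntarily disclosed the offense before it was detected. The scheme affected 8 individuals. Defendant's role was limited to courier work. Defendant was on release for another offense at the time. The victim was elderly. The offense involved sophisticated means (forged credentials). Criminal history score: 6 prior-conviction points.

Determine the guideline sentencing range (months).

Base offense level for witness tampering: 11.
S1 applies (level before this adjustment is 11 < 15, so +1): 11 + 1 = 12.
S2 does not apply.
S3 applies: 12 + 2 = 14.
S4 does not apply.
S6 applies: 14 − 1 = 13.
S7 applies: 13 − 2 = 11.
S8 applies: 11 + 2 = 13.
Final offense level: 13.
Criminal history: 6 prior points → Category II (2-9).
Level 13 falls in the 13-16 band.
Grid: Level 13-16 × Category II = 18-22 months.

18-22 months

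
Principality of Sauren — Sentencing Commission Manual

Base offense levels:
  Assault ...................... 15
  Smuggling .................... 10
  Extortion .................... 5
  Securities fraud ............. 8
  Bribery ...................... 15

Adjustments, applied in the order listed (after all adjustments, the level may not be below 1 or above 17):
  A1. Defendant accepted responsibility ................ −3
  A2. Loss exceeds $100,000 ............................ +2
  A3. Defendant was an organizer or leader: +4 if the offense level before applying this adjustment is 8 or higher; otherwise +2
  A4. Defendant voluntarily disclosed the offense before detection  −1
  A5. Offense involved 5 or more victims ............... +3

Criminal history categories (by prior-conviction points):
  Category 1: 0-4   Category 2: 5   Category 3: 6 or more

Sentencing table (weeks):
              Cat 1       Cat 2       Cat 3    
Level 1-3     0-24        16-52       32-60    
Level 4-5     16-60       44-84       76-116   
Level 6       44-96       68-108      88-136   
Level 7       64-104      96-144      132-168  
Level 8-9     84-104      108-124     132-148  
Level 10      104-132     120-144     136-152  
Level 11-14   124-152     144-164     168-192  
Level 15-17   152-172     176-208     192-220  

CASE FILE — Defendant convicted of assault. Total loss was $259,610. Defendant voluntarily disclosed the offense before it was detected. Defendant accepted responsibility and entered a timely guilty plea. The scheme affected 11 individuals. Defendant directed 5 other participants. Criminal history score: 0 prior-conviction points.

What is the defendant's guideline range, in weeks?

152-172 weeks

Base offense level for assault: 15.
A1 applies: 15 − 3 = 12.
A2 applies: 12 + 2 = 14.
A3 applies (level before this adjustment is 14 ≥ 8, so +4): 14 + 4 = 18.
A4 applies: 18 − 1 = 17.
A5 applies: 17 + 3 = 20.
Level 20 exceeds the maximum of 17; capped at 17.
Final offense level: 17.
Criminal history: 0 prior points → Category 1 (0-4).
Level 17 falls in the 15-17 band.
Grid: Level 15-17 × Category 1 = 152-172 weeks.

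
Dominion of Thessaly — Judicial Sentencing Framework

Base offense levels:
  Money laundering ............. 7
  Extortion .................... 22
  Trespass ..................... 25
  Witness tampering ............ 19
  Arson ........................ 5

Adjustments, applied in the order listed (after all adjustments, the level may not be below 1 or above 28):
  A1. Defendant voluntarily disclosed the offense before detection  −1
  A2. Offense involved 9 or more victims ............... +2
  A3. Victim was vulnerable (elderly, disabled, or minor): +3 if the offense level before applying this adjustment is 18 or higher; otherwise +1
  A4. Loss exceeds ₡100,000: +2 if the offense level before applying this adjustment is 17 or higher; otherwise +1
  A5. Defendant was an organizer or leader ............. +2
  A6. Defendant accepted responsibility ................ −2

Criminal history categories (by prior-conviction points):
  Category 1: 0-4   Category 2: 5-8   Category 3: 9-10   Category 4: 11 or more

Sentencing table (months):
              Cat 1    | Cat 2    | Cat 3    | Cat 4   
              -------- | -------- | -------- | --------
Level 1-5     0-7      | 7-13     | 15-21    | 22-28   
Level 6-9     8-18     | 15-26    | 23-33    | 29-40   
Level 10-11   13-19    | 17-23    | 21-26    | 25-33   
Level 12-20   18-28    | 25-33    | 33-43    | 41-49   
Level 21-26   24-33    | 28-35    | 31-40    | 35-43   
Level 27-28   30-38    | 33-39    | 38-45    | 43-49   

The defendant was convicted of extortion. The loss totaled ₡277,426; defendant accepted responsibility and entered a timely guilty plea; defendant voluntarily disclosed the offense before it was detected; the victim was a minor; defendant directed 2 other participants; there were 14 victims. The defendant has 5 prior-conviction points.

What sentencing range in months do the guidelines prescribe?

33-39 months

Base offense level for extortion: 22.
A1 applies: 22 − 1 = 21.
A2 applies: 21 + 2 = 23.
A3 applies (level before this adjustment is 23 ≥ 18, so +3): 23 + 3 = 26.
A4 applies (level before this adjustment is 26 ≥ 17, so +2): 26 + 2 = 28.
A5 applies: 28 + 2 = 30.
A6 applies: 30 − 2 = 28.
Final offense level: 28.
Criminal history: 5 prior points → Category 2 (5-8).
Level 28 falls in the 27-28 band.
Grid: Level 27-28 × Category 2 = 33-39 months.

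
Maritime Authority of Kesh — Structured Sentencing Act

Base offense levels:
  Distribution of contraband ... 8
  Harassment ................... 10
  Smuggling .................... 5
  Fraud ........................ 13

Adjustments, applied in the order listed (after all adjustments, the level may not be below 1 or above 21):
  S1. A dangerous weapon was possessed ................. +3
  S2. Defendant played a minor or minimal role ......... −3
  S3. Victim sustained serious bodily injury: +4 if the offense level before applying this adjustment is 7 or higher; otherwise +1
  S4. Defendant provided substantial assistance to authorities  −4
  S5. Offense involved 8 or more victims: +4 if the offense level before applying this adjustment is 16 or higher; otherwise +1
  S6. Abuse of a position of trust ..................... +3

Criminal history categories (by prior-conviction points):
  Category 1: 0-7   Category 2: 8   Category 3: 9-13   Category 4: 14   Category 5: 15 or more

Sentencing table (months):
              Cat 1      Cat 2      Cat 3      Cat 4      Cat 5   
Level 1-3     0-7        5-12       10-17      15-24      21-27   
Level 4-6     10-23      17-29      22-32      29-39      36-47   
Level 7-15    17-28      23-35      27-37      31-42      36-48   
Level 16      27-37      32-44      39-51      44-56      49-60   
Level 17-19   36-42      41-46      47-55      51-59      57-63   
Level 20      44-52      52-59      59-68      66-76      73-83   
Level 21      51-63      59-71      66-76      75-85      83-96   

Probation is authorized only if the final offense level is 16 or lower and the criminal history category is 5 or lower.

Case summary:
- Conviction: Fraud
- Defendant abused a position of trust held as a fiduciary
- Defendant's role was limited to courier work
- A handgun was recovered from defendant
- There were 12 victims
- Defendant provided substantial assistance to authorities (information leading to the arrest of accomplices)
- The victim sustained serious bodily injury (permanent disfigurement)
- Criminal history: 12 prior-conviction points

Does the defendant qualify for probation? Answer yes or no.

Base offense level for fraud: 13.
S1 applies: 13 + 3 = 16.
S2 applies: 16 − 3 = 13.
S3 applies (level before this adjustment is 13 ≥ 7, so +4): 13 + 4 = 17.
S4 applies: 17 − 4 = 13.
S5 applies (level before this adjustment is 13 < 16, so +1): 13 + 1 = 14.
S6 applies: 14 + 3 = 17.
Final offense level: 17.
Criminal history: 12 prior points → Category 3 (9-13).
Level 17 falls in the 17-19 band.
Grid: Level 17-19 × Category 3 = 47-55 months.
Probation check: level 17 > 16 and category 3 ≤ 5 → not eligible.

No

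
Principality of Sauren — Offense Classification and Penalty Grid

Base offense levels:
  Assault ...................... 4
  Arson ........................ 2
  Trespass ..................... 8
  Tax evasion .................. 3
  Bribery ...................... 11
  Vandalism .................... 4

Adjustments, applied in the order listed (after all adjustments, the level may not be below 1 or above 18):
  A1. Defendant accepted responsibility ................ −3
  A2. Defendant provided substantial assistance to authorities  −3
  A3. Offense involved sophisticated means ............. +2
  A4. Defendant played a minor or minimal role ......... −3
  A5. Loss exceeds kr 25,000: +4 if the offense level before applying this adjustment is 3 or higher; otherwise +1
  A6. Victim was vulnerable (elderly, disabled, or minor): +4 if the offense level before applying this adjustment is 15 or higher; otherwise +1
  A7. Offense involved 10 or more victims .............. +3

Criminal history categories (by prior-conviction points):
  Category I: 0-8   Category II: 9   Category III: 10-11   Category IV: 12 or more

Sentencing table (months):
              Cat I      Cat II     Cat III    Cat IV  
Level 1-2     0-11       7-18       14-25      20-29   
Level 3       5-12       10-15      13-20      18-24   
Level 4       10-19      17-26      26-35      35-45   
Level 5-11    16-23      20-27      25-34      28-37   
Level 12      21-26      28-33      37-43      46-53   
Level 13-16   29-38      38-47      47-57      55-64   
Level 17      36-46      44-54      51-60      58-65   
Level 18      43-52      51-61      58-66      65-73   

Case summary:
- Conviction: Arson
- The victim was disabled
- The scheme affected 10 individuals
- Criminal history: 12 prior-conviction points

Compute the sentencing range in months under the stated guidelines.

28-37 months

Base offense level for arson: 2.
A1 does not apply.
A2 does not apply.
A4 does not apply.
A6 applies (level before this adjustment is 2 < 15, so +1): 2 + 1 = 3.
A7 applies: 3 + 3 = 6.
Final offense level: 6.
Criminal history: 12 prior points → Category IV (12+).
Level 6 falls in the 5-11 band.
Grid: Level 5-11 × Category IV = 28-37 months.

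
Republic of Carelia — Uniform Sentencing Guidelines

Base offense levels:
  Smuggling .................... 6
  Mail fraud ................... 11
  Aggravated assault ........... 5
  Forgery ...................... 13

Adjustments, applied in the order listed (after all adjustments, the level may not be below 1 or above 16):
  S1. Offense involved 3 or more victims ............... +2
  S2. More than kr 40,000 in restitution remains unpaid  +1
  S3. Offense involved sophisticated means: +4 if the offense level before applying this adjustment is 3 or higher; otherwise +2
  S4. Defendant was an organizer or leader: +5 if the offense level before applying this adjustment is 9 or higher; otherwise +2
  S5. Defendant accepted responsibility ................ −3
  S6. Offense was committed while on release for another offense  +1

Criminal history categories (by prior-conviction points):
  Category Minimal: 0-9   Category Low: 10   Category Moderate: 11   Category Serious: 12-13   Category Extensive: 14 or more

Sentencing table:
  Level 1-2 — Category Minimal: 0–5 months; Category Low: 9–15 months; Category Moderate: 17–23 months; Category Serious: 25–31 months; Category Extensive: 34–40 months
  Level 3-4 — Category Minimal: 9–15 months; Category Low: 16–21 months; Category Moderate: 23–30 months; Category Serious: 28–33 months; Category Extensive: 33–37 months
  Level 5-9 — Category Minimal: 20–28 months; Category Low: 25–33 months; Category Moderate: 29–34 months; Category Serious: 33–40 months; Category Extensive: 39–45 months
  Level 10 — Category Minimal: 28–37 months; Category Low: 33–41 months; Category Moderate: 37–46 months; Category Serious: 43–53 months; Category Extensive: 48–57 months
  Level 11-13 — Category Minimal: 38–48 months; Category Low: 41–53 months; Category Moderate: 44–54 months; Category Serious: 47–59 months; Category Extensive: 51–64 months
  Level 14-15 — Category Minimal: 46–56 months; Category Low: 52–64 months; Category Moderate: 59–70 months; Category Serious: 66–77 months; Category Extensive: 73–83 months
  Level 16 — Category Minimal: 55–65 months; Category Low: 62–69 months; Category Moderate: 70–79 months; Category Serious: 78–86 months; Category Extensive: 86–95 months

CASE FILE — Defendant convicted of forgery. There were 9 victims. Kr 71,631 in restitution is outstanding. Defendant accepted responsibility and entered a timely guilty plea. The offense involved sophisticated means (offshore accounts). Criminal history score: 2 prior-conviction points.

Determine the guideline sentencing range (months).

55-65 months

Base offense level for forgery: 13.
S1 applies: 13 + 2 = 15.
S2 applies: 15 + 1 = 16.
S3 applies (level before this adjustment is 16 ≥ 3, so +4): 16 + 4 = 20.
S4 does not apply.
S5 applies: 20 − 3 = 17.
Level 17 exceeds the maximum of 16; capped at 16.
Final offense level: 16.
Criminal history: 2 prior points → Category Minimal (0-9).
Level 16 falls in the 16 band.
Grid: Level 16 × Category Minimal = 55-65 months.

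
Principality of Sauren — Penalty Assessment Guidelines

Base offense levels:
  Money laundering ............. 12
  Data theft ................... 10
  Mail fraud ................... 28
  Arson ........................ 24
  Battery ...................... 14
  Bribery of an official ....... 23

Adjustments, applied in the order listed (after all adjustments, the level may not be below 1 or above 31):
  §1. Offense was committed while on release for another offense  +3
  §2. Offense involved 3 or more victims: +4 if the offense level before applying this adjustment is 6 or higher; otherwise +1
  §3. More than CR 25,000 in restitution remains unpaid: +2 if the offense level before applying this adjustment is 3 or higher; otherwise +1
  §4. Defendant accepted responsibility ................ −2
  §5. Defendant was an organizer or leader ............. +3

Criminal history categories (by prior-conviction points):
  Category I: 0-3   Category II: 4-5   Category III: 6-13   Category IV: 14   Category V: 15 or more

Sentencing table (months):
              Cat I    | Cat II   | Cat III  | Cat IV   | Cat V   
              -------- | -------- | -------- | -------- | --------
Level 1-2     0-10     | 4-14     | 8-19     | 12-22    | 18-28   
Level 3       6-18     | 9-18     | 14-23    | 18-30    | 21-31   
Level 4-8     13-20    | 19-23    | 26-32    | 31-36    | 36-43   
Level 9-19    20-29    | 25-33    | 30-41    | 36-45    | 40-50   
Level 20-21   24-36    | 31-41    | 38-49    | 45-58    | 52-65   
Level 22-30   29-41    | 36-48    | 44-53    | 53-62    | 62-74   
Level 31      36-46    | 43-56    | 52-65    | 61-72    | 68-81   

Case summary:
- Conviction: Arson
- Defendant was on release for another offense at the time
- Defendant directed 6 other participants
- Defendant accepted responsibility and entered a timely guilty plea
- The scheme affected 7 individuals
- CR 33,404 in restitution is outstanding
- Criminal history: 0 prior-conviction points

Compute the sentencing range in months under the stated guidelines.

36-46 months

Base offense level for arson: 24.
§1 applies: 24 + 3 = 27.
§2 applies (level before this adjustment is 27 ≥ 6, so +4): 27 + 4 = 31.
§3 applies (level before this adjustment is 31 ≥ 3, so +2): 31 + 2 = 33.
§4 applies: 33 − 2 = 31.
§5 applies: 31 + 3 = 34.
Level 34 exceeds the maximum of 31; capped at 31.
Final offense level: 31.
Criminal history: 0 prior points → Category I (0-3).
Level 31 falls in the 31 band.
Grid: Level 31 × Category I = 36-46 months.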